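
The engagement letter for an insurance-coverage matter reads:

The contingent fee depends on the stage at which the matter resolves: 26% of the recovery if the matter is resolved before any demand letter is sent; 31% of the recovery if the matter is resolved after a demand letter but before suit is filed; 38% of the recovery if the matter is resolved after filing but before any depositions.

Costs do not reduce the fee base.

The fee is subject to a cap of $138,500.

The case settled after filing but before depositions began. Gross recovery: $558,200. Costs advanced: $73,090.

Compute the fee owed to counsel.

$138,500.00

Fee base is the gross recovery, $558,200; costs are reimbursed separately.
The matter settled after filing but before depositions began, so the 38% rate applies.
$558,200 × 38% = $212,116.00
$212,116.00 exceeds the $138,500 cap, so the fee is capped at $138,500.00.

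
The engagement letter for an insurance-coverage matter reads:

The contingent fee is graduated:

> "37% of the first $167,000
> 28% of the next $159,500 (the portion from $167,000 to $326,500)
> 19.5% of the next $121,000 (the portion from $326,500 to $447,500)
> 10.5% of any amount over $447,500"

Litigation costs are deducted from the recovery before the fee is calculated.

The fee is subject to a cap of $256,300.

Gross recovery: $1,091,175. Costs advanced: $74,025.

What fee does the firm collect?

Fee base (net of costs): $1,091,175 − $74,025 = $1,017,150
First $167,000 at 37% = $61,790.00
Next $159,500 at 28% = $44,660.00
Next $121,000 at 19.5% = $23,595.00
Remaining $569,650 at 10.5% = $59,813.25
Fee: $61,790.00 + $44,660.00 + $23,595.00 + $59,813.25 = $189,858.25
$189,858.25 is under the $256,300 cap.

$189,858.25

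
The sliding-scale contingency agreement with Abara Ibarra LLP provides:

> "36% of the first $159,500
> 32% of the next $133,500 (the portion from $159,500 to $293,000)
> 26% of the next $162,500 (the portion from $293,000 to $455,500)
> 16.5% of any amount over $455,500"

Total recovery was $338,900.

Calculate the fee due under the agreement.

$112,074.00

First $159,500 at 36% = $57,420.00
Next $133,500 at 32% = $42,720.00
Remaining $45,900 at 26% = $11,934.00
Fee: $57,420.00 + $42,720.00 + $11,934.00 = $112,074.00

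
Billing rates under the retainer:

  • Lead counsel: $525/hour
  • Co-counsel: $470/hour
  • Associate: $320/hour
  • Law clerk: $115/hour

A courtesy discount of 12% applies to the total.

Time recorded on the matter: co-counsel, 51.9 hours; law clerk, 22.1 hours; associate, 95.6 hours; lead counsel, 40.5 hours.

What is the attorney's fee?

Lead counsel: 40.5 × $525 = $21,262.50
Co-counsel: 51.9 × $470 = $24,393.00
Associate: 95.6 × $320 = $30,592.00
Law clerk: 22.1 × $115 = $2,541.50
Subtotal: $78,789.00
Less 12% discount: −$9,454.68
Total: $78,789.00 − $9,454.68 = $69,334.32

$69,334.32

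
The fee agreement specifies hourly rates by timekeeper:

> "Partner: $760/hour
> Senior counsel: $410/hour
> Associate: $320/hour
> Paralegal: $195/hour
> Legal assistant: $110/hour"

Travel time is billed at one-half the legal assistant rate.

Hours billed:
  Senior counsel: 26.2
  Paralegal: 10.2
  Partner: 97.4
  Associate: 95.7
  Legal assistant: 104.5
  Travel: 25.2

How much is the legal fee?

$130,260.00

Partner: 97.4 × $760 = $74,024.00
Senior counsel: 26.2 × $410 = $10,742.00
Associate: 95.7 × $320 = $30,624.00
Paralegal: 10.2 × $195 = $1,989.00
Legal assistant: 104.5 × $110 = $11,495.00
Subtotal: $74,024.00 + $10,742.00 + $30,624.00 + $1,989.00 + $11,495.00 = $128,874.00
Travel: 25.2 × ($110 ÷ 2) = 25.2 × $55.00 = $1,386.00
Total: $128,874.00 + $1,386.00 = $130,260.00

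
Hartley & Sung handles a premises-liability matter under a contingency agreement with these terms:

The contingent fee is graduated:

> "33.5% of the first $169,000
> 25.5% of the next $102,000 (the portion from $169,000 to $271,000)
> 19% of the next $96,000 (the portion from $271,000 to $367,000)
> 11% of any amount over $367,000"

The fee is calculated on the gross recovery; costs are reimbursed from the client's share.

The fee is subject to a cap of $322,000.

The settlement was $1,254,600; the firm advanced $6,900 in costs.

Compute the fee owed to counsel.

$198,501.00

Fee base is the gross recovery, $1,254,600; costs are reimbursed separately.
First $169,000 at 33.5% = $56,615.00
Next $102,000 at 25.5% = $26,010.00
Next $96,000 at 19% = $18,240.00
Remaining $887,600 at 11% = $97,636.00
Fee: $56,615.00 + $26,010.00 + $18,240.00 + $97,636.00 = $198,501.00
$198,501.00 is under the $322,000 cap.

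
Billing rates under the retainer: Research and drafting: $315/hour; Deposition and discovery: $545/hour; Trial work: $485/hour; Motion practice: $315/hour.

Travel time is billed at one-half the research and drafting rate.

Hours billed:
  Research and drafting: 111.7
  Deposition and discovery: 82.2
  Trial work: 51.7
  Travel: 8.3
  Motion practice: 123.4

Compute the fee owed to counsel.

$145,237.25

Research and drafting: 111.7 × $315 = $35,185.50
Deposition and discovery: 82.2 × $545 = $44,799.00
Trial work: 51.7 × $485 = $25,074.50
Motion practice: 123.4 × $315 = $38,871.00
Subtotal: $35,185.50 + $44,799.00 + $25,074.50 + $38,871.00 = $143,930.00
Travel: 8.3 × ($315 ÷ 2) = 8.3 × $157.50 = $1,307.25
Total: $143,930.00 + $1,307.25 = $145,237.25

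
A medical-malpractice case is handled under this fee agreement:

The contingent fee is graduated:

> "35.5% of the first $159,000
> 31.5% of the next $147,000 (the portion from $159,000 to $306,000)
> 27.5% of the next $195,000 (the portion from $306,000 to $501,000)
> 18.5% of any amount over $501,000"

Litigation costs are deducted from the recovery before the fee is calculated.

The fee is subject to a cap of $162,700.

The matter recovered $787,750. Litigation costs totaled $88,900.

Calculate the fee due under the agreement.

$162,700.00

Fee base (net of costs): $787,750 − $88,900 = $698,850
First $159,000 at 35.5% = $56,445.00
Next $147,000 at 31.5% = $46,305.00
Next $195,000 at 27.5% = $53,625.00
Remaining $197,850 at 18.5% = $36,602.25
Fee: $56,445.00 + $46,305.00 + $53,625.00 + $36,602.25 = $192,977.25
$192,977.25 exceeds the $162,700 cap, so the fee is capped at $162,700.00.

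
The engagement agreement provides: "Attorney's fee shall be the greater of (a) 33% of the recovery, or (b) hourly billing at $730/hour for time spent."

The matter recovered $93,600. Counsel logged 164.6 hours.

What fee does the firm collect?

$120,158.00

(a) 33% of $93,600 = $30,888.00
(b) 164.6 × $730 = $120,158.00
The greater is (b): $120,158.00.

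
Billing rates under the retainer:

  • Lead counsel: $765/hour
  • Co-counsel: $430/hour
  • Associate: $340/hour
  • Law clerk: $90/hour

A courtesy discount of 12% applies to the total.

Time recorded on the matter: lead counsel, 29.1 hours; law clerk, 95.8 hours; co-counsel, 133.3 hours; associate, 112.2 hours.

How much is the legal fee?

$111,188.44

Lead counsel: 29.1 × $765 = $22,261.50
Co-counsel: 133.3 × $430 = $57,319.00
Associate: 112.2 × $340 = $38,148.00
Law clerk: 95.8 × $90 = $8,622.00
Subtotal: $126,350.50
Less 12% discount: −$15,162.06
Total: $126,350.50 − $15,162.06 = $111,188.44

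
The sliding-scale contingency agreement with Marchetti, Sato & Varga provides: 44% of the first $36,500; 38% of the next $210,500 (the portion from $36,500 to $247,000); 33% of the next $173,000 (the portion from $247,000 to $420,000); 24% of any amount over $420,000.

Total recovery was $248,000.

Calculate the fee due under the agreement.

$96,380.00

First $36,500 at 44% = $16,060.00
Next $210,500 at 38% = $79,990.00
Remaining $1,000 at 33% = $330.00
Fee: $16,060.00 + $79,990.00 + $330.00 = $96,380.00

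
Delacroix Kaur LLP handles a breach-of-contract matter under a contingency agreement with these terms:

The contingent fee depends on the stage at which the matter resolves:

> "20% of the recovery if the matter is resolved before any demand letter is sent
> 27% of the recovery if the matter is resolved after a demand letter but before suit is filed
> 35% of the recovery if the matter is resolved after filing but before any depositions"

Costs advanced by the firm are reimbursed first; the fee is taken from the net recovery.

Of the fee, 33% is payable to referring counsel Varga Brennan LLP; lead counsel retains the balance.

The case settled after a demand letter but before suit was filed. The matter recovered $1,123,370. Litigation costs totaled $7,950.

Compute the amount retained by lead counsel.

Fee base (net of costs): $1,123,370 − $7,950 = $1,115,420
The matter settled after a demand letter but before suit was filed, so the 27% rate applies.
$1,115,420 × 27% = $301,163.40
Referral share: 33% of $301,163.40 = $99,383.92; lead counsel retains $301,163.40 − $99,383.92 = $201,779.48.

$201,779.48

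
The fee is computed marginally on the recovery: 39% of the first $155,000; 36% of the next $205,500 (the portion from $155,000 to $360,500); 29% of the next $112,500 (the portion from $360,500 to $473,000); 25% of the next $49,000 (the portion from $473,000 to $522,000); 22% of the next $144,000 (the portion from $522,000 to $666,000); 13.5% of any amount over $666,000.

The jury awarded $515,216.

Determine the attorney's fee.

$177,609.00

First $155,000 at 39% = $60,450.00
Next $205,500 at 36% = $73,980.00
Next $112,500 at 29% = $32,625.00
Remaining $42,216 at 25% = $10,554.00
Fee: $60,450.00 + $73,980.00 + $32,625.00 + $10,554.00 = $177,609.00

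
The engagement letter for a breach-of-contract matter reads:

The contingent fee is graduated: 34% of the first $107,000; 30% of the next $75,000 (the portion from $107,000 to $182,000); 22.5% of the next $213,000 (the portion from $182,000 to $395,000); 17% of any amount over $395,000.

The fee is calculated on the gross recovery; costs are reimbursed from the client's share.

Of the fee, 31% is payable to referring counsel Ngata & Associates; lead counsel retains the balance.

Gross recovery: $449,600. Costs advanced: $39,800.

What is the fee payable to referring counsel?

$35,986.97

Fee base is the gross recovery, $449,600; costs are reimbursed separately.
First $107,000 at 34% = $36,380.00
Next $75,000 at 30% = $22,500.00
Next $213,000 at 22.5% = $47,925.00
Remaining $54,600 at 17% = $9,282.00
Fee: $36,380.00 + $22,500.00 + $47,925.00 + $9,282.00 = $116,087.00
Referral share: 31% of $116,087.00 = $35,986.97; lead counsel retains $116,087.00 − $35,986.97 = $80,100.03.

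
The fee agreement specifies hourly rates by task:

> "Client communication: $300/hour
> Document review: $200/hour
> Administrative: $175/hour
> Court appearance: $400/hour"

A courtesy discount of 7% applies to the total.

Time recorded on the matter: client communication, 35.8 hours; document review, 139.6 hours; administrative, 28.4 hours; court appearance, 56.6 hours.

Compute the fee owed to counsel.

$61,631.10

Client communication: 35.8 × $300 = $10,740.00
Document review: 139.6 × $200 = $27,920.00
Administrative: 28.4 × $175 = $4,970.00
Court appearance: 56.6 × $400 = $22,640.00
Subtotal: $66,270.00
Less 7% discount: −$4,638.90
Total: $66,270.00 − $4,638.90 = $61,631.10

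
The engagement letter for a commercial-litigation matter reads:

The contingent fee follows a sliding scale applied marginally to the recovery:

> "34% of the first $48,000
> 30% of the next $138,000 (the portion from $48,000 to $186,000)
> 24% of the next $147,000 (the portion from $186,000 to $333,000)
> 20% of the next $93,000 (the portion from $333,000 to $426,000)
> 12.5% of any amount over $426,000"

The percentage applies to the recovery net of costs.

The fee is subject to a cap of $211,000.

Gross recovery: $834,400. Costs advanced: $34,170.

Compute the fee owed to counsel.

Fee base (net of costs): $834,400 − $34,170 = $800,230
First $48,000 at 34% = $16,320.00
Next $138,000 at 30% = $41,400.00
Next $147,000 at 24% = $35,280.00
Next $93,000 at 20% = $18,600.00
Remaining $374,230 at 12.5% = $46,778.75
Fee: $16,320.00 + $41,400.00 + $35,280.00 + $18,600.00 + $46,778.75 = $158,378.75
$158,378.75 is under the $211,000 cap.

$158,378.75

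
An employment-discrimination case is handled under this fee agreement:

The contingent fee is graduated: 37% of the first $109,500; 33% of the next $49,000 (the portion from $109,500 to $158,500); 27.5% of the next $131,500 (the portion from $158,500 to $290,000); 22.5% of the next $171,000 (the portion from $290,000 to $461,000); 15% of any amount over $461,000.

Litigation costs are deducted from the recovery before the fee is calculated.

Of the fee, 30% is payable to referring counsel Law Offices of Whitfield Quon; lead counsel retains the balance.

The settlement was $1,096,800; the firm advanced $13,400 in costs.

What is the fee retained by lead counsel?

Fee base (net of costs): $1,096,800 − $13,400 = $1,083,400
First $109,500 at 37% = $40,515.00
Next $49,000 at 33% = $16,170.00
Next $131,500 at 27.5% = $36,162.50
Next $171,000 at 22.5% = $38,475.00
Remaining $622,400 at 15% = $93,360.00
Fee: $40,515.00 + $16,170.00 + $36,162.50 + $38,475.00 + $93,360.00 = $224,682.50
Referral share: 30% of $224,682.50 = $67,404.75; lead counsel retains $224,682.50 − $67,404.75 = $157,277.75.

$157,277.75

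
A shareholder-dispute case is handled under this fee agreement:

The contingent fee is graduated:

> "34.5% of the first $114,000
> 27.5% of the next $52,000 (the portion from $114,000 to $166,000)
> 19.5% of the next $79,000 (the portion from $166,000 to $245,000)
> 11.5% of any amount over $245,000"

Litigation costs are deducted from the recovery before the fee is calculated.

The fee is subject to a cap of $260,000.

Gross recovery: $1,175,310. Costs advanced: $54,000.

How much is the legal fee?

Fee base (net of costs): $1,175,310 − $54,000 = $1,121,310
First $114,000 at 34.5% = $39,330.00
Next $52,000 at 27.5% = $14,300.00
Next $79,000 at 19.5% = $15,405.00
Remaining $876,310 at 11.5% = $100,775.65
Fee: $39,330.00 + $14,300.00 + $15,405.00 + $100,775.65 = $169,810.65
$169,810.65 is under the $260,000 cap.

$169,810.65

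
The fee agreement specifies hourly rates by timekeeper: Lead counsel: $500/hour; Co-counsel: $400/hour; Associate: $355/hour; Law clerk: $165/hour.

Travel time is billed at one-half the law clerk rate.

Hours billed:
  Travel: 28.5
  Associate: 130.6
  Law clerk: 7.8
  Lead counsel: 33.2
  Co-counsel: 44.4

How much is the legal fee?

Lead counsel: 33.2 × $500 = $16,600.00
Co-counsel: 44.4 × $400 = $17,760.00
Associate: 130.6 × $355 = $46,363.00
Law clerk: 7.8 × $165 = $1,287.00
Subtotal: $16,600.00 + $17,760.00 + $46,363.00 + $1,287.00 = $82,010.00
Travel: 28.5 × ($165 ÷ 2) = 28.5 × $82.50 = $2,351.25
Total: $82,010.00 + $2,351.25 = $84,361.25

$84,361.25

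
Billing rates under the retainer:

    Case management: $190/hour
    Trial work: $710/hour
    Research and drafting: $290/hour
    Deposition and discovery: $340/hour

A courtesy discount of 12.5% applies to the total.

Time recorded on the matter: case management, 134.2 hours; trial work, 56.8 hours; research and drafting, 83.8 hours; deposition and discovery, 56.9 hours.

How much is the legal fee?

Case management: 134.2 × $190 = $25,498.00
Trial work: 56.8 × $710 = $40,328.00
Research and drafting: 83.8 × $290 = $24,302.00
Deposition and discovery: 56.9 × $340 = $19,346.00
Subtotal: $109,474.00
Less 12.5% discount: −$13,684.25
Total: $109,474.00 − $13,684.25 = $95,789.75

$95,789.75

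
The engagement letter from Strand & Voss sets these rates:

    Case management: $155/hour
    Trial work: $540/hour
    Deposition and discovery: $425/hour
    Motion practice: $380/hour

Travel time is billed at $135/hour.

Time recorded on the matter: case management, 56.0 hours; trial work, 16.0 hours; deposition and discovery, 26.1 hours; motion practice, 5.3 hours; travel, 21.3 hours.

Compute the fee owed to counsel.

$33,302.00

Case management: 56.0 × $155 = $8,680.00
Trial work: 16.0 × $540 = $8,640.00
Deposition and discovery: 26.1 × $425 = $11,092.50
Motion practice: 5.3 × $380 = $2,014.00
Subtotal: $8,680.00 + $8,640.00 + $11,092.50 + $2,014.00 = $30,426.50
Travel: 21.3 × $135 = $2,875.50
Total: $30,426.50 + $2,875.50 = $33,302.00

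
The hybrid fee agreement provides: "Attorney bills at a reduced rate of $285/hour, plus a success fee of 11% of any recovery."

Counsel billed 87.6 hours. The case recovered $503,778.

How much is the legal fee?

Hourly: 87.6 × $285 = $24,966.00
Success fee: 11% of $503,778 = $55,415.58
Total: $24,966.00 + $55,415.58 = $80,381.58

$80,381.58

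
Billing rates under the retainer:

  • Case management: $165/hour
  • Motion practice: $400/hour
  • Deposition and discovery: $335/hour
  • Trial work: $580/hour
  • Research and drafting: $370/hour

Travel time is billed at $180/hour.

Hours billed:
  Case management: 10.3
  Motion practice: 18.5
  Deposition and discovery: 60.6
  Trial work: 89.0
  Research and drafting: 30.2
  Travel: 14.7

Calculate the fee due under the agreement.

Case management: 10.3 × $165 = $1,699.50
Motion practice: 18.5 × $400 = $7,400.00
Deposition and discovery: 60.6 × $335 = $20,301.00
Trial work: 89.0 × $580 = $51,620.00
Research and drafting: 30.2 × $370 = $11,174.00
Subtotal: $1,699.50 + $7,400.00 + $20,301.00 + $51,620.00 + $11,174.00 = $92,194.50
Travel: 14.7 × $180 = $2,646.00
Total: $92,194.50 + $2,646.00 = $94,840.50

$94,840.50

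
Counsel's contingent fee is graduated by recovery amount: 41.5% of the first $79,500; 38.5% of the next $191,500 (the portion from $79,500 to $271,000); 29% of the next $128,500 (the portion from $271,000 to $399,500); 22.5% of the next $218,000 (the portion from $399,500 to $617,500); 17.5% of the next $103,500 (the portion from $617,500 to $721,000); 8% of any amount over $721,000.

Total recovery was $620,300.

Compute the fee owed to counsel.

$193,525.00

First $79,500 at 41.5% = $32,992.50
Next $191,500 at 38.5% = $73,727.50
Next $128,500 at 29% = $37,265.00
Next $218,000 at 22.5% = $49,050.00
Remaining $2,800 at 17.5% = $490.00
Fee: $32,992.50 + $73,727.50 + $37,265.00 + $49,050.00 + $490.00 = $193,525.00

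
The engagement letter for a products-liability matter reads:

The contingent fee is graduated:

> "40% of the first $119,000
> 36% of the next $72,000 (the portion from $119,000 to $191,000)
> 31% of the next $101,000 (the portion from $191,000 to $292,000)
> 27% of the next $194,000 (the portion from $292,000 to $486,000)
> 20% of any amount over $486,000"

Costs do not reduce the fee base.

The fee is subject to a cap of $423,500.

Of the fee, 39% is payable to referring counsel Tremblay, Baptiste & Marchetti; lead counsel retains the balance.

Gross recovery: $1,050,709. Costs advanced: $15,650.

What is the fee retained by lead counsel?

Fee base is the gross recovery, $1,050,709; costs are reimbursed separately.
First $119,000 at 40% = $47,600.00
Next $72,000 at 36% = $25,920.00
Next $101,000 at 31% = $31,310.00
Next $194,000 at 27% = $52,380.00
Remaining $564,709 at 20% = $112,941.80
Fee: $47,600.00 + $25,920.00 + $31,310.00 + $52,380.00 + $112,941.80 = $270,151.80
$270,151.80 is under the $423,500 cap.
Referral share: 39% of $270,151.80 = $105,359.20; lead counsel retains $270,151.80 − $105,359.20 = $164,792.60.

$164,792.60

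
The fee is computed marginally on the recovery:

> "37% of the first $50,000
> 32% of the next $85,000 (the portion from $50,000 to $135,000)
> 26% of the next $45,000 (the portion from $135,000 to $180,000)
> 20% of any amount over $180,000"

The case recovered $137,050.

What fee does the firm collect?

$46,233.00

First $50,000 at 37% = $18,500.00
Next $85,000 at 32% = $27,200.00
Remaining $2,050 at 26% = $533.00
Fee: $18,500.00 + $27,200.00 + $533.00 = $46,233.00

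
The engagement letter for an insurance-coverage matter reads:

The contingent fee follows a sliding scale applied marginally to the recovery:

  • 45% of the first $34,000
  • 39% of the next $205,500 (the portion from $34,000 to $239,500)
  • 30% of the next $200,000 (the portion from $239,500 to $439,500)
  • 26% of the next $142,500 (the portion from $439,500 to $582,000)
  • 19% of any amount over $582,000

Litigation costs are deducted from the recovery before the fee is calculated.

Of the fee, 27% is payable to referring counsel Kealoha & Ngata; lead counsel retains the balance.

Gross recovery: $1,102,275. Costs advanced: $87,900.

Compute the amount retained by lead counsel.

$200,491.76

Fee base (net of costs): $1,102,275 − $87,900 = $1,014,375
First $34,000 at 45% = $15,300.00
Next $205,500 at 39% = $80,145.00
Next $200,000 at 30% = $60,000.00
Next $142,500 at 26% = $37,050.00
Remaining $432,375 at 19% = $82,151.25
Fee: $15,300.00 + $80,145.00 + $60,000.00 + $37,050.00 + $82,151.25 = $274,646.25
Referral share: 27% of $274,646.25 = $74,154.49; lead counsel retains $274,646.25 − $74,154.49 = $200,491.76.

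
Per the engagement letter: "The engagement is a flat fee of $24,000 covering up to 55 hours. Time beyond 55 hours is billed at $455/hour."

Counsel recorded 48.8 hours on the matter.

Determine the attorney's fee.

$24,000.00

48.8 hours is within the 55-hour scope; only the flat fee applies.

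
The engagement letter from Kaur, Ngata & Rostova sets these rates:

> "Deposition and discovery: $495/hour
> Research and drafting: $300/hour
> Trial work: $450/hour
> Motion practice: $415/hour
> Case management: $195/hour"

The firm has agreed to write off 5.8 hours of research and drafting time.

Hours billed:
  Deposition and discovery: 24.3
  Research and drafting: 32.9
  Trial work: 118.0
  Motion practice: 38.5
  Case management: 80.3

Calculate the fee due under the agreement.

$104,894.50

Deposition and discovery: 24.3 × $495 = $12,028.50
Research and drafting: 32.9 × $300 = $9,870.00
Trial work: 118.0 × $450 = $53,100.00
Motion practice: 38.5 × $415 = $15,977.50
Case management: 80.3 × $195 = $15,658.50
Subtotal: $106,634.50
Write-off: 5.8 × $300 = $1,740.00
Total: $106,634.50 − $1,740.00 = $104,894.50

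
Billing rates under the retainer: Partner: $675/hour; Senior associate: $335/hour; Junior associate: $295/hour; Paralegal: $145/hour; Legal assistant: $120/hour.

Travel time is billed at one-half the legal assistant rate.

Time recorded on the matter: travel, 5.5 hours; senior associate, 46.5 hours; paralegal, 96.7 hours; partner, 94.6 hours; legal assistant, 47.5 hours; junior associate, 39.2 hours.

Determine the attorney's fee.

Partner: 94.6 × $675 = $63,855.00
Senior associate: 46.5 × $335 = $15,577.50
Junior associate: 39.2 × $295 = $11,564.00
Paralegal: 96.7 × $145 = $14,021.50
Legal assistant: 47.5 × $120 = $5,700.00
Subtotal: $63,855.00 + $15,577.50 + $11,564.00 + $14,021.50 + $5,700.00 = $110,718.00
Travel: 5.5 × ($120 ÷ 2) = 5.5 × $60.00 = $330.00
Total: $110,718.00 + $330.00 = $111,048.00

$111,048.00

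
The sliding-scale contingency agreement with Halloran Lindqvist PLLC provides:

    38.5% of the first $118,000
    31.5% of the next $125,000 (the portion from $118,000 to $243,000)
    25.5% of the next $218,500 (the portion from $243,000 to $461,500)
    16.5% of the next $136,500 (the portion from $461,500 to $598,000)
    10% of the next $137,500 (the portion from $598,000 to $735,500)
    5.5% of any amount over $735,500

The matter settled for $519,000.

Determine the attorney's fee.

First $118,000 at 38.5% = $45,430.00
Next $125,000 at 31.5% = $39,375.00
Next $218,500 at 25.5% = $55,717.50
Remaining $57,500 at 16.5% = $9,487.50
Fee: $45,430.00 + $39,375.00 + $55,717.50 + $9,487.50 = $150,010.00

$150,010.00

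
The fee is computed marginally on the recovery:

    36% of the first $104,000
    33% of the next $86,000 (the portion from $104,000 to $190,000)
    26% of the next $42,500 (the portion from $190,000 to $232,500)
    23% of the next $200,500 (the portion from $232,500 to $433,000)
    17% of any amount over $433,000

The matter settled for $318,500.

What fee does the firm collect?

$96,650.00

First $104,000 at 36% = $37,440.00
Next $86,000 at 33% = $28,380.00
Next $42,500 at 26% = $11,050.00
Remaining $86,000 at 23% = $19,780.00
Fee: $37,440.00 + $28,380.00 + $11,050.00 + $19,780.00 = $96,650.00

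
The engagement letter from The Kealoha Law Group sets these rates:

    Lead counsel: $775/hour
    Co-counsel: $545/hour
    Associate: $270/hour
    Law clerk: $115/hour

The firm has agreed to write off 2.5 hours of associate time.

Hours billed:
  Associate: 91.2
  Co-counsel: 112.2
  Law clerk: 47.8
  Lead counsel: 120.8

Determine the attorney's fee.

Lead counsel: 120.8 × $775 = $93,620.00
Co-counsel: 112.2 × $545 = $61,149.00
Associate: 91.2 × $270 = $24,624.00
Law clerk: 47.8 × $115 = $5,497.00
Subtotal: $184,890.00
Write-off: 2.5 × $270 = $675.00
Total: $184,890.00 − $675.00 = $184,215.00

$184,215.00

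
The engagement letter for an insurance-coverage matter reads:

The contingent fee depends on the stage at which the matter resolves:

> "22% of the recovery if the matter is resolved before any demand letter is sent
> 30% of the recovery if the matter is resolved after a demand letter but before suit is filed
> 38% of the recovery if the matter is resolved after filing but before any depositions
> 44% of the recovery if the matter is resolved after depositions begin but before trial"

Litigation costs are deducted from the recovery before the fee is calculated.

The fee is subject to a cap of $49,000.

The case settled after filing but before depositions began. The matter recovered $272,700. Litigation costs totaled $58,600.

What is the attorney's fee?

$49,000.00

Fee base (net of costs): $272,700 − $58,600 = $214,100
The matter settled after filing but before depositions began, so the 38% rate applies.
$214,100 × 38% = $81,358.00
$81,358.00 exceeds the $49,000 cap, so the fee is capped at $49,000.00.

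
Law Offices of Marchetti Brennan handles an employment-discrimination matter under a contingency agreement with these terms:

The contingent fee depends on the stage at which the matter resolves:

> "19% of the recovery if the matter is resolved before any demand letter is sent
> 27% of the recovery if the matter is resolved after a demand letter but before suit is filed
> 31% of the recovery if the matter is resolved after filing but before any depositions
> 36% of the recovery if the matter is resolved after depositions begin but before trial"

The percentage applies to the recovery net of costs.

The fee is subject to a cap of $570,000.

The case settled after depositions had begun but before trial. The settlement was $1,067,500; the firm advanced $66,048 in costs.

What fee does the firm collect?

Fee base (net of costs): $1,067,500 − $66,048 = $1,001,452
The matter settled after depositions had begun but before trial, so the 36% rate applies.
$1,001,452 × 36% = $360,522.72
$360,522.72 is under the $570,000 cap.

$360,522.72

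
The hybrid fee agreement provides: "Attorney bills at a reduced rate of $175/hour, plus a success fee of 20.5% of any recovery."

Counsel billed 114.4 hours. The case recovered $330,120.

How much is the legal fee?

Hourly: 114.4 × $175 = $20,020.00
Success fee: 20.5% of $330,120 = $67,674.60
Total: $20,020.00 + $67,674.60 = $87,694.60

$87,694.60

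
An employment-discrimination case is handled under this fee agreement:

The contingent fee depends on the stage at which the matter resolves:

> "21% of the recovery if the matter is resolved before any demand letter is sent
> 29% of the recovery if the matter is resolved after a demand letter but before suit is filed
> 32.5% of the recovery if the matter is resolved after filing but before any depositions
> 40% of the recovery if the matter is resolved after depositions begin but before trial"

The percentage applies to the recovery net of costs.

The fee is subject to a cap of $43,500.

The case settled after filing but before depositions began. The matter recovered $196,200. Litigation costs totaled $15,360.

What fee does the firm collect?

$43,500.00

Fee base (net of costs): $196,200 − $15,360 = $180,840
The matter settled after filing but before depositions began, so the 32.5% rate applies.
$180,840 × 32.5% = $58,773.00
$58,773.00 exceeds the $43,500 cap, so the fee is capped at $43,500.00.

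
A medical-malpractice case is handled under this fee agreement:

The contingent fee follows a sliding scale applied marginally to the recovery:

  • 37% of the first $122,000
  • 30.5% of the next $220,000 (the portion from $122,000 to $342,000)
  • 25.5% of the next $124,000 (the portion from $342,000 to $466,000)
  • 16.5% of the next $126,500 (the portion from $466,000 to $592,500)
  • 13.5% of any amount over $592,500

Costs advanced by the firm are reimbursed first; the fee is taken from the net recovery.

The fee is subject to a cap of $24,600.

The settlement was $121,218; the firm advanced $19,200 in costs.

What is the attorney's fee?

Fee base (net of costs): $121,218 − $19,200 = $102,018
First $102,018 at 37% = $37,746.66
$37,746.66 exceeds the $24,600 cap, so the fee is capped at $24,600.00.

$24,600.00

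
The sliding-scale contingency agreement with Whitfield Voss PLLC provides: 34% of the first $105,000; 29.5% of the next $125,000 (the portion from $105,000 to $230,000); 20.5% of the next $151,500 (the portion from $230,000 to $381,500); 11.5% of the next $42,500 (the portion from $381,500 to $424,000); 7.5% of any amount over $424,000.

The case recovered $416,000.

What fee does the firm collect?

$107,600.00

First $105,000 at 34% = $35,700.00
Next $125,000 at 29.5% = $36,875.00
Next $151,500 at 20.5% = $31,057.50
Remaining $34,500 at 11.5% = $3,967.50
Fee: $35,700.00 + $36,875.00 + $31,057.50 + $3,967.50 = $107,600.00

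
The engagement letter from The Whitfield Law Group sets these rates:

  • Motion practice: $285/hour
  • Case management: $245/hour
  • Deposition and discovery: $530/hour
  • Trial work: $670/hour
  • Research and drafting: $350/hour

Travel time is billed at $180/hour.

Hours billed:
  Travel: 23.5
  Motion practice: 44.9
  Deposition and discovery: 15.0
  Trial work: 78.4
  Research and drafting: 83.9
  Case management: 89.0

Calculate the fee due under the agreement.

Motion practice: 44.9 × $285 = $12,796.50
Case management: 89.0 × $245 = $21,805.00
Deposition and discovery: 15.0 × $530 = $7,950.00
Trial work: 78.4 × $670 = $52,528.00
Research and drafting: 83.9 × $350 = $29,365.00
Subtotal: $12,796.50 + $21,805.00 + $7,950.00 + $52,528.00 + $29,365.00 = $124,444.50
Travel: 23.5 × $180 = $4,230.00
Total: $124,444.50 + $4,230.00 = $128,674.50

$128,674.50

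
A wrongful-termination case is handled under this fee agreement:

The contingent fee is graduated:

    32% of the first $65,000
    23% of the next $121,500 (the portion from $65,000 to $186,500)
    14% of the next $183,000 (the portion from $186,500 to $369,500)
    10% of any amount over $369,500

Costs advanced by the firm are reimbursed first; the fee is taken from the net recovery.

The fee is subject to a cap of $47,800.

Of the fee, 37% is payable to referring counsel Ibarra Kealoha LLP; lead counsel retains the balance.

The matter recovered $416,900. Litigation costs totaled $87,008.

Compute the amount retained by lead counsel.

Fee base (net of costs): $416,900 − $87,008 = $329,892
First $65,000 at 32% = $20,800.00
Next $121,500 at 23% = $27,945.00
Remaining $143,392 at 14% = $20,074.88
Fee: $20,800.00 + $27,945.00 + $20,074.88 = $68,819.88
$68,819.88 exceeds the $47,800 cap, so the fee is capped at $47,800.00.
Referral share: 37% of $47,800.00 = $17,686.00; lead counsel retains $47,800.00 − $17,686.00 = $30,114.00.

$30,114.00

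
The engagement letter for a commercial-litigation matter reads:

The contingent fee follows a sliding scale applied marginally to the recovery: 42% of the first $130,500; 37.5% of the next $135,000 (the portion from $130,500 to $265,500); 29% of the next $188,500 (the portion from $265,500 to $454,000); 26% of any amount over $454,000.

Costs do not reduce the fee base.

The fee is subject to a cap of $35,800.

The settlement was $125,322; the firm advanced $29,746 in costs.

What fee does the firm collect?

$35,800.00

Fee base is the gross recovery, $125,322; costs are reimbursed separately.
First $125,322 at 42% = $52,635.24
$52,635.24 exceeds the $35,800 cap, so the fee is capped at $35,800.00.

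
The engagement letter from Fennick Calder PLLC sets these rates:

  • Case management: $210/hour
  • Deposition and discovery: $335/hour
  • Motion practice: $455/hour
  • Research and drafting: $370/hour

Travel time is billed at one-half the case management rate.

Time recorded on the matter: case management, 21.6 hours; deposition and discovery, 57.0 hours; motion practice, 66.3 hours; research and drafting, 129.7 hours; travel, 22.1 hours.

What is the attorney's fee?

$104,107.00

Case management: 21.6 × $210 = $4,536.00
Deposition and discovery: 57.0 × $335 = $19,095.00
Motion practice: 66.3 × $455 = $30,166.50
Research and drafting: 129.7 × $370 = $47,989.00
Subtotal: $4,536.00 + $19,095.00 + $30,166.50 + $47,989.00 = $101,786.50
Travel: 22.1 × ($210 ÷ 2) = 22.1 × $105.00 = $2,320.50
Total: $101,786.50 + $2,320.50 = $104,107.00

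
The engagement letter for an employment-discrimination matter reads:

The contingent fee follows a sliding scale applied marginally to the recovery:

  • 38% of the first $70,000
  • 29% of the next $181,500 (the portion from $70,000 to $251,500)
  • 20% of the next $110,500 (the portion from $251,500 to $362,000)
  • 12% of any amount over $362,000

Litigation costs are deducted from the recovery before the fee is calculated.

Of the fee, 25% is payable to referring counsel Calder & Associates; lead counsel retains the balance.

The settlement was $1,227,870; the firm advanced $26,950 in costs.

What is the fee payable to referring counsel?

Fee base (net of costs): $1,227,870 − $26,950 = $1,200,920
First $70,000 at 38% = $26,600.00
Next $181,500 at 29% = $52,635.00
Next $110,500 at 20% = $22,100.00
Remaining $838,920 at 12% = $100,670.40
Fee: $26,600.00 + $52,635.00 + $22,100.00 + $100,670.40 = $202,005.40
Referral share: 25% of $202,005.40 = $50,501.35; lead counsel retains $202,005.40 − $50,501.35 = $151,504.05.

$50,501.35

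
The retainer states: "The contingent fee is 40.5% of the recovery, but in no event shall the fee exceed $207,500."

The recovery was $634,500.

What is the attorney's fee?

$207,500.00

40.5% of $634,500 = $256,972.50
That exceeds the $207,500 cap, so the fee is capped at $207,500.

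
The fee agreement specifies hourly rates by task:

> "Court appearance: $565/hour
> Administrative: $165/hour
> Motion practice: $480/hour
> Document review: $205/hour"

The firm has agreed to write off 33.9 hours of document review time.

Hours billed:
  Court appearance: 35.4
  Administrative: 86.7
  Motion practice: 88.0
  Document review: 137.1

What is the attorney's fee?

$97,702.50

Court appearance: 35.4 × $565 = $20,001.00
Administrative: 86.7 × $165 = $14,305.50
Motion practice: 88.0 × $480 = $42,240.00
Document review: 137.1 × $205 = $28,105.50
Subtotal: $104,652.00
Write-off: 33.9 × $205 = $6,949.50
Total: $104,652.00 − $6,949.50 = $97,702.50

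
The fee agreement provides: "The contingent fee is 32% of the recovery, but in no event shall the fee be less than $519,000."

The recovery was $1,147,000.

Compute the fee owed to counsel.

$519,000.00

32% of $1,147,000 = $367,040.00
That is below the $519,000 minimum, so the minimum applies.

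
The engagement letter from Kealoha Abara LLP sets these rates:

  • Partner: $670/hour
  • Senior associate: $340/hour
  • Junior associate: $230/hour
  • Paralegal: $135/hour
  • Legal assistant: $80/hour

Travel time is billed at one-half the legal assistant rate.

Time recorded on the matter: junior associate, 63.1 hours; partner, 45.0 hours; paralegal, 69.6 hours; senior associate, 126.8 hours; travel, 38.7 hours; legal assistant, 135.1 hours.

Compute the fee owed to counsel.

Partner: 45.0 × $670 = $30,150.00
Senior associate: 126.8 × $340 = $43,112.00
Junior associate: 63.1 × $230 = $14,513.00
Paralegal: 69.6 × $135 = $9,396.00
Legal assistant: 135.1 × $80 = $10,808.00
Subtotal: $30,150.00 + $43,112.00 + $14,513.00 + $9,396.00 + $10,808.00 = $107,979.00
Travel: 38.7 × ($80 ÷ 2) = 38.7 × $40.00 = $1,548.00
Total: $107,979.00 + $1,548.00 = $109,527.00

$109,527.00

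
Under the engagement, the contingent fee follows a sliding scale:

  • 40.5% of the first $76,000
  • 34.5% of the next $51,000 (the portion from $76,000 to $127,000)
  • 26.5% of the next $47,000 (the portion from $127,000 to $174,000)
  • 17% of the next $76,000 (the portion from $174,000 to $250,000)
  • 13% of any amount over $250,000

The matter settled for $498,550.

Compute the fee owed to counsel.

$106,061.50

First $76,000 at 40.5% = $30,780.00
Next $51,000 at 34.5% = $17,595.00
Next $47,000 at 26.5% = $12,455.00
Next $76,000 at 17% = $12,920.00
Remaining $248,550 at 13% = $32,311.50
Fee: $30,780.00 + $17,595.00 + $12,455.00 + $12,920.00 + $32,311.50 = $106,061.50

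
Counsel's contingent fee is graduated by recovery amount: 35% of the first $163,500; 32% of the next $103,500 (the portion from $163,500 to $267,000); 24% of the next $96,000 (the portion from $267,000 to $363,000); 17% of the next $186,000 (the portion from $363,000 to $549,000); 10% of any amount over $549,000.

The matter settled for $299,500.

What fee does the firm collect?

First $163,500 at 35% = $57,225.00
Next $103,500 at 32% = $33,120.00
Remaining $32,500 at 24% = $7,800.00
Fee: $57,225.00 + $33,120.00 + $7,800.00 = $98,145.00

$98,145.00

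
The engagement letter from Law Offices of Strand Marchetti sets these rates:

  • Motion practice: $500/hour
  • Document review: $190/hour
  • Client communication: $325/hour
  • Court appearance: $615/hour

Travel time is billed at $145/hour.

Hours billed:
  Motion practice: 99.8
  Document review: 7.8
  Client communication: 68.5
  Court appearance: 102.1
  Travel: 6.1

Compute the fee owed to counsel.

$137,320.50

Motion practice: 99.8 × $500 = $49,900.00
Document review: 7.8 × $190 = $1,482.00
Client communication: 68.5 × $325 = $22,262.50
Court appearance: 102.1 × $615 = $62,791.50
Subtotal: $49,900.00 + $1,482.00 + $22,262.50 + $62,791.50 = $136,436.00
Travel: 6.1 × $145 = $884.50
Total: $136,436.00 + $884.50 = $137,320.50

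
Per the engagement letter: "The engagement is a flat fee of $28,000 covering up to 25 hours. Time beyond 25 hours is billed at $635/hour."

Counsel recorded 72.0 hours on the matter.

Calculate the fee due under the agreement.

Flat fee: $28,000.00
Excess hours: 72.0 − 25 = 47.0
Overrun: 47.0 × $635 = $29,845.00
Total: $28,000.00 + $29,845.00 = $57,845.00

$57,845.00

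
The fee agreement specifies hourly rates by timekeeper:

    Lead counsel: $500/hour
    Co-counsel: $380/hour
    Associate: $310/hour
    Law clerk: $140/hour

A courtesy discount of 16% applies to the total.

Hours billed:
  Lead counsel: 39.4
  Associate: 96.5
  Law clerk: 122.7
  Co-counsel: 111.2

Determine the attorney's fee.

$91,601.16

Lead counsel: 39.4 × $500 = $19,700.00
Co-counsel: 111.2 × $380 = $42,256.00
Associate: 96.5 × $310 = $29,915.00
Law clerk: 122.7 × $140 = $17,178.00
Subtotal: $109,049.00
Less 16% discount: −$17,447.84
Total: $109,049.00 − $17,447.84 = $91,601.16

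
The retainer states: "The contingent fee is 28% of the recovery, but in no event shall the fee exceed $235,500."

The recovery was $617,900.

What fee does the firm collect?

28% of $617,900 = $173,012.00
That is under the $235,500 cap.

$173,012.00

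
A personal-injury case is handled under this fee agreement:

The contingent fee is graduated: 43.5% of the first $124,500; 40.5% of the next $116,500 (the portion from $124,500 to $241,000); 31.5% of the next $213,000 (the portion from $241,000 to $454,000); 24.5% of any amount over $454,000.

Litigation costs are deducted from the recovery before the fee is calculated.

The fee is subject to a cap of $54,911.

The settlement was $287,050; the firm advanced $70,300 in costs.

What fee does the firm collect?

$54,911.00

Fee base (net of costs): $287,050 − $70,300 = $216,750
First $124,500 at 43.5% = $54,157.50
Remaining $92,250 at 40.5% = $37,361.25
Fee: $54,157.50 + $37,361.25 = $91,518.75
$91,518.75 exceeds the $54,911 cap, so the fee is capped at $54,911.00.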